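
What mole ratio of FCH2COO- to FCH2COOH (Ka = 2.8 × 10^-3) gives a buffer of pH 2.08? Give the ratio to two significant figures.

ratio = 0.34

pKa = -log(2.8 × 10^-3) = 2.553
pH = pKa + log(r) ⇒ log(r) = 2.08 − 2.553 = -0.473
r = [FCH2COO-]/[FCH2COOH] = 10^(-0.473) = 0.337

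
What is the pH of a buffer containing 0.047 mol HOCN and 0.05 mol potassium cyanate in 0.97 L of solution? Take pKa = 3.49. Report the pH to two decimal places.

Henderson–Hasselbalch: pH = pKa + log([OCN-]/[HOCN]) = 3.49 + log(0.05/0.047)
pH = 3.49 + (+0.027) = 3.52

pH = 3.52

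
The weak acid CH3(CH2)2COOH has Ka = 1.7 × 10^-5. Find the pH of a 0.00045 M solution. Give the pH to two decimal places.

pH = 4.10

CH3(CH2)2COOH ⇌ CH3(CH2)2COO- + H+
Ka = [H+]²/(0.00045 − [H+]) = 1.7 × 10^-5
The 5% rule fails; solving [H+]² + Ka·[H+] − Ka·C₀ = 0 exactly:
[H+] = [−1.7e-05 + √(1.7e-05² + 3.06e-08)]/2 = 7.94 × 10^-5 M
pH = −log(7.94 × 10^-5) = 4.10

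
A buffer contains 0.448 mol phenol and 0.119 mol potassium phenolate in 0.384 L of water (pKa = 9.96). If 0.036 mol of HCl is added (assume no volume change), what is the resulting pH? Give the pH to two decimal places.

After neutralization: n(C6H5OH) = 0.484 mol, n(C6H5O-) = 0.083 mol.
pH = pKa + log([A⁻]/[HA]) = 9.96 + log(0.083/0.484) = 9.96 -0.766

pH = 9.19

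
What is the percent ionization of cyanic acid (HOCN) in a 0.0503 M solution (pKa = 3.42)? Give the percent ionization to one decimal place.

HOCN ⇌ OCN- + H+; let x = [H+] at equilibrium.
Ka = 10^(−3.42) = 3.80 × 10^-4
Solve x² + 0.00038x − 1.91e-05 = 0 → x = 4.19 × 10^-3 M
% ionization = x/C₀ × 100% = 4.19 × 10^-3/0.0503 × 100% = 8.3%

8.3%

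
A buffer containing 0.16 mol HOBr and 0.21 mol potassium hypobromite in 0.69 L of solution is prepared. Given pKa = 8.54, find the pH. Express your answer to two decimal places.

pH = 8.66

Using pH = pKa + log([base]/[acid]) with [base]/[acid] = 0.21/0.16:
pH = 8.54 + (+0.118) = 8.66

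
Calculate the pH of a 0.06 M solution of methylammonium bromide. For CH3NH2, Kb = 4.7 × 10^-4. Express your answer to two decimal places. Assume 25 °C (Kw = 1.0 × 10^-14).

pH = 5.95

CH3NH3+ is the conjugate acid of the weak base CH3NH2.
Ka = Kw/Kb = 1.0×10^-14 / 4.7 × 10^-4 = 2.13 × 10^-11
Ka = [H+]²/(0.06 − [H+]) = 2.13 × 10^-11
Assume [H+] ≪ 0.06: [H+] ≈ √(2.13 × 10^-11 × 0.06) = 1.13 × 10^-6 M
pH = −log[H+] = −log(1.13 × 10^-6) = 5.95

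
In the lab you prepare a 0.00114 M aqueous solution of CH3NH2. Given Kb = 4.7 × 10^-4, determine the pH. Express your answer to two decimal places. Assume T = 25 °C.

pH = 10.73

CH3NH2 + H2O ⇌ CH3NH3+ + OH-
Kb = [OH-]²/(0.00114 − [OH-]) = 4.7 × 10^-4
The 5% rule fails; solving [OH-]² + Kb·[OH-] − Kb·C₀ = 0 exactly:
[OH-] = [−0.00047 + √(0.00047² + 2.14e-06)]/2 = 5.34 × 10^-4 M
pOH = −log(5.34 × 10^-4) = 3.27; pH = 14.00 − 3.27 = 10.73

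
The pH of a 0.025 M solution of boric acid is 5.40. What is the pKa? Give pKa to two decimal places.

[H+] = 10^(-5.40) = 3.98 × 10^-6 M
At equilibrium [HA] = 0.025 − 3.98 × 10^-6 = 2.50 × 10^-2 M
Ka = [H+][A-]/[HA] = (3.98 × 10^-6)² / 2.50 × 10^-2 = 6.34 × 10^-10
pKa = -log(6.34 × 10^-10) = 9.20

pKa = 9.20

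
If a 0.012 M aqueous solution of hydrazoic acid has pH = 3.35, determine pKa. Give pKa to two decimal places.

[H+] = 10^(-3.35) = 4.47 × 10^-4 M
At equilibrium [HA] = 0.012 − 4.47 × 10^-4 = 1.16 × 10^-2 M
Ka = [H+][A-]/[HA] = (4.47 × 10^-4)² / 1.16 × 10^-2 = 1.72 × 10^-5
pKa = -log(1.72 × 10^-5) = 4.76

pKa = 4.76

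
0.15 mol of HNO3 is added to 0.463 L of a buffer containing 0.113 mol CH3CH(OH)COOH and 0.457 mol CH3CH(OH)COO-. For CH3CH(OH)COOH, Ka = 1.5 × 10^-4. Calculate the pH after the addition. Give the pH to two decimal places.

pH = 3.89

Added H+ converts CH3CH(OH)COO- to CH3CH(OH)COOH: CH3CH(OH)COOH → 0.263 mol, CH3CH(OH)COO- → 0.307 mol.
pKa = −log(1.5 × 10^-4) = 3.824
Henderson–Hasselbalch with mole ratio 0.307/0.263: pH = 3.824 + (+0.067)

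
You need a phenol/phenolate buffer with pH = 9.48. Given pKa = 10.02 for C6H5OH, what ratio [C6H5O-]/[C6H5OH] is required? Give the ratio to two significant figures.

ratio = 0.29

pH = pKa + log(r) ⇒ log(r) = 9.48 − 10.02 = -0.54
r = [C6H5O-]/[C6H5OH] = 10^(-0.54) = 0.288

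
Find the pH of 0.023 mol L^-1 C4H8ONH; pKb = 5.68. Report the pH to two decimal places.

C4H8ONH + H2O ⇌ C4H8ONH2+ + OH-
Kb = 10^(−5.68) = 2.09 × 10^-6
Kb = x²/(0.023 − x) = 2.09 × 10^-6
Assume x ≪ 0.023: x ≈ √(2.09 × 10^-6 × 0.023) = 2.19 × 10^-4 M
(x/C₀ = 0.95% < 5%, so the approximation holds.)
pOH = 3.66, so pH = 14.00 − pOH = 10.34

pH = 10.34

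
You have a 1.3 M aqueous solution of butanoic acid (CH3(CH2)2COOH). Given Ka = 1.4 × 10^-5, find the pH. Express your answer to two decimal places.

CH3(CH2)2COOH ⇌ CH3(CH2)2COO- + H+
From the ICE table, Ka = [H+]²/(1.3 − [H+]) = 1.4 × 10^-5.
Since Ka ≪ C₀, [H+] ≈ √(Ka·C₀) = 4.27 × 10^-3 M.
Check: 0.33% ionized — well under 5%, approximation valid.
pH = −log(4.27 × 10^-3) = 2.37

pH = 2.37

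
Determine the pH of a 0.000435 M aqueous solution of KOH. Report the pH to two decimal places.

pH = 10.64

KOH is a strong base; [OH-] = 0.000435 M.
pOH = -log(0.000435) = 3.36
pH = 14.00 - 3.36 = 10.64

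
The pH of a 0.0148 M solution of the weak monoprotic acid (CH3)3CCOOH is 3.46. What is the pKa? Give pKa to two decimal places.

pKa = 5.08

[H+] = 10^(-3.46) = 3.47 × 10^-4 M
At equilibrium [HA] = 0.0148 − 3.47 × 10^-4 = 1.45 × 10^-2 M
Ka = [H+][A-]/[HA] = (3.47 × 10^-4)² / 1.45 × 10^-2 = 8.30 × 10^-6
pKa = -log(8.30 × 10^-6) = 5.08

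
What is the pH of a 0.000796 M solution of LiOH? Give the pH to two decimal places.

pH = 10.90

LiOH is a strong base; [OH-] = 0.000796 M.
pOH = -log(0.000796) = 3.10
pH = 14.00 - 3.10 = 10.90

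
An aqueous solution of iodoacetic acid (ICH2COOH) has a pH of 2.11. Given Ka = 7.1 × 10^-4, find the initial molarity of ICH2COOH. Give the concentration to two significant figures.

C₀ = 9.3 × 10^-2 M

[H+] = 10^(-2.11) = 7.76 × 10^-3 M = x
Ka = x²/(C₀ − x) ⇒ C₀ = x + x²/Ka
C₀ = 7.76 × 10^-3 + (7.76 × 10^-3)²/(7.1 × 10^-4) = 9.26 × 10^-2 M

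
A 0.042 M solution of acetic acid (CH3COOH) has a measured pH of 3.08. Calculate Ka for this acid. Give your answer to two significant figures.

[H+] = 10^(-3.08) = 8.32 × 10^-4 M
At equilibrium [HA] = 0.042 − 8.32 × 10^-4 = 4.12 × 10^-2 M
Ka = [H+][A-]/[HA] = (8.32 × 10^-4)² / 4.12 × 10^-2 = 1.7 × 10^-5

Ka = 1.7 × 10^-5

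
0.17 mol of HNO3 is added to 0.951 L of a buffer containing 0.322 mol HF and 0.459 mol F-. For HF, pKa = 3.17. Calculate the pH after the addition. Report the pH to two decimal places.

pH = 2.94

Added H+ converts F- to HF: HF → 0.492 mol, F- → 0.289 mol.
pH = pKa + log(n_F-/n_HF) = 3.17 + log(0.289/0.492) = 3.17 + (-0.231)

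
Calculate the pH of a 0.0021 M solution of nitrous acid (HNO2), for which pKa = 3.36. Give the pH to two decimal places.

HNO2 ⇌ NO2- + H+
Ka = 10^(−3.36) = 4.37 × 10^-4
From the ICE table, Ka = [H+]²/(0.0021 − [H+]) = 4.37 × 10^-4.
Here C₀/Ka ≈ 4.81, so the small-[H+] approximation fails. Use the quadratic:
[H+] = (−Ka + √(Ka² + 4·Ka·C₀))/2 = 7.64 × 10^-4 M
pH = −log[H+] = −log(7.64 × 10^-4) = 3.12

pH = 3.12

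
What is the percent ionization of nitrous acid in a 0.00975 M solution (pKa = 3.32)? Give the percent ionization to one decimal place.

HNO2 ⇌ NO2- + H+; let x = [H+] at equilibrium.
Ka = 10^(−3.32) = 4.79 × 10^-4
Solve x² + 0.000479x − 4.67e-06 = 0 → x = 1.93 × 10^-3 M
Fraction ionized = 1.93 × 10^-3 / 0.00975 = 0.1979 → 19.8%

19.8%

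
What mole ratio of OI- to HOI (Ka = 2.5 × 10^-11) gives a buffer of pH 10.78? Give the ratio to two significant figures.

ratio = 1.5

pKa = -log(2.5 × 10^-11) = 10.602
pH = pKa + log(r) ⇒ log(r) = 10.78 − 10.602 = +0.178
r = [OI-]/[HOI] = 10^(+0.178) = 1.51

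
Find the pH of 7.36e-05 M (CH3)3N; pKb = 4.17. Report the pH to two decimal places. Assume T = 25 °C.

(CH3)3N + H2O ⇌ (CH3)3NH+ + OH-
Kb = 10^(−4.17) = 6.76 × 10^-5
From the ICE table, Kb = [OH-]²/(7.36e-05 − [OH-]) = 6.76 × 10^-5.
The 5% rule fails; solving [OH-]² + Kb·[OH-] − Kb·C₀ = 0 exactly:
[OH-] = [−6.76e-05 + √(6.76e-05² + 1.99e-08)]/2 = 4.44 × 10^-5 M
pOH = −log(4.44 × 10^-5) = 4.35; pH = 14.00 − 4.35 = 9.65

pH = 9.65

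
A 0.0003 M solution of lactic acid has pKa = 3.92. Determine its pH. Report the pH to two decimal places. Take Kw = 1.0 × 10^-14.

CH3CH(OH)COOH ⇌ CH3CH(OH)COO- + H+
Ka = 10^(−3.92) = 1.20 × 10^-4
Ka = [H+]²/(0.0003 − [H+]) = 1.20 × 10^-4
The 5% rule fails; solving [H+]² + Ka·[H+] − Ka·C₀ = 0 exactly:
[H+] = [−0.00012 + √(0.00012² + 1.44e-07)]/2 = 1.39 × 10^-4 M
pH = −log(1.39 × 10^-4) = 3.86

pH = 3.86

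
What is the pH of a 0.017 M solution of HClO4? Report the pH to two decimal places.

HClO4 is a strong acid and dissociates completely, so [H+] = 0.017 M.
pH = -log(0.017) = 1.77

pH = 1.77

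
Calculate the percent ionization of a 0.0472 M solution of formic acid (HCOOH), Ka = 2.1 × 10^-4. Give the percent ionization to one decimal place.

HCOOH ⇌ HCOO- + H+; let x = [H+] at equilibrium.
Solve x² + 0.00021x − 9.91e-06 = 0 → x = 3.05 × 10^-3 M
Fraction ionized = 3.05 × 10^-3 / 0.0472 = 0.0646 → 6.5%

6.5%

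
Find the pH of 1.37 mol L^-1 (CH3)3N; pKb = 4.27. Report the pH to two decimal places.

(CH3)3N + H2O ⇌ (CH3)3NH+ + OH-
Kb = 10^(−4.27) = 5.37 × 10^-5
Kb = x²/(1.37 − x) = 5.37 × 10^-5
Since Kb ≪ C₀, x ≈ √(Kb·C₀) = 8.58 × 10^-3 M.
(x/C₀ = 0.63% < 5%, so the approximation holds.)
pOH = −log(8.58 × 10^-3) = 2.07; pH = 14.00 − 2.07 = 11.93

pH = 11.93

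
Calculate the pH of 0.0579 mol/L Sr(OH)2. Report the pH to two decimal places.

pH = 13.06

Sr(OH)2 is a strong base (each formula unit releases 2 OH-); [OH-] = 0.116 M.
pOH = -log(0.116) = 0.94
pH = 14.00 - 0.94 = 13.06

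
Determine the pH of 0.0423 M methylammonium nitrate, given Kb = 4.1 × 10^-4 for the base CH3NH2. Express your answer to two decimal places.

CH3NH3+ is the conjugate acid of the weak base CH3NH2.
Ka = Kw/Kb = 1.0×10^-14 / 4.1 × 10^-4 = 2.44 × 10^-11
Let x = [H+] at equilibrium. Ka = x²/(0.0423 − x).
Neglecting x in the denominator: x = √(2.44 × 10^-11 × 0.0423) = 1.02 × 10^-6 M
(x/C₀ = 0.0024% < 5%, so the approximation holds.)
pH = −log[H+] = −log(1.02 × 10^-6) = 5.99

pH = 5.99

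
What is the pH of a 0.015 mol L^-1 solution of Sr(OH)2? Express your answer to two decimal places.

pH = 12.48

Sr(OH)2 is a strong base (each formula unit releases 2 OH-); [OH-] = 0.03 M.
pOH = -log(0.03) = 1.52
pH = 14.00 - 1.52 = 12.48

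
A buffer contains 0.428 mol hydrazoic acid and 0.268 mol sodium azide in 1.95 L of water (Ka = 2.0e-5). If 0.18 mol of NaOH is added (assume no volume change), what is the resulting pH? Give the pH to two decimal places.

After neutralization: n(HN3) = 0.248 mol, n(N3-) = 0.448 mol.
pKa = −log(2.0 × 10^-5) = 4.699
Henderson–Hasselbalch with mole ratio 0.448/0.248: pH = 4.699 + (+0.257)

pH = 4.96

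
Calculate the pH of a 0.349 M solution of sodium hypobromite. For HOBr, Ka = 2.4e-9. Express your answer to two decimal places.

OBr- is the conjugate base of the weak acid HOBr.
Kb = Kw/Ka = 1.0×10^-14 / 2.4 × 10^-9 = 4.17 × 10^-6
From the ICE table, Kb = x²/(0.349 − x) = 4.17 × 10^-6.
Since Kb ≪ C₀, x ≈ √(Kb·C₀) = 1.21 × 10^-3 M.
(x/C₀ = 0.35% < 5%, so the approximation holds.)
pOH = −log(1.21 × 10^-3) = 2.92; pH = 14.00 − 2.92 = 11.08

pH = 11.08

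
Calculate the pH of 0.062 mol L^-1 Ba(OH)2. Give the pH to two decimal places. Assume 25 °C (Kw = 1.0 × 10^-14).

Ba(OH)2 is a strong base (each formula unit releases 2 OH-); [OH-] = 0.124 M.
pOH = -log(0.124) = 0.91
pH = 14.00 - 0.91 = 13.09

pH = 13.09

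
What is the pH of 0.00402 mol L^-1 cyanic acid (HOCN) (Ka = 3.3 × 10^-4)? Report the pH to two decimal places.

HOCN ⇌ OCN- + H+
Let x = [H+] at equilibrium. Ka = x²/(0.00402 − x).
The 5% rule fails; solving x² + Ka·x − Ka·C₀ = 0 exactly:
x = [−0.00033 + √(0.00033² + 5.31e-06)]/2 = 9.99 × 10^-4 M
pH = −log[H+] = −log(9.99 × 10^-4) = 3.00

pH = 3.00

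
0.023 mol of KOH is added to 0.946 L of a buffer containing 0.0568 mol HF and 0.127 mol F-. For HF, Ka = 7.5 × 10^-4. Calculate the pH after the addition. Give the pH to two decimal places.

pH = 3.77

After neutralization: n(HF) = 0.0338 mol, n(F-) = 0.15 mol.
pKa = −log(7.5 × 10^-4) = 3.125
pH = pKa + log(n_F-/n_HF) = 3.125 + log(0.15/0.0338) = 3.125 + (+0.647)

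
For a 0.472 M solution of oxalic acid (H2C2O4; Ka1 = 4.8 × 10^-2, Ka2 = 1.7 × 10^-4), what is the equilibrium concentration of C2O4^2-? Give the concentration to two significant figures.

1.7 × 10^-4 M

First ionization gives [H+] ≈ [HC2O4-] = 1.28 × 10^-1 M.
Second step: Ka2 = [H+][C2O4^2-]/[HC2O4-] ≈ [C2O4^2-] (since [H+] ≈ [HC2O4-]).
So [C2O4^2-] ≈ Ka2.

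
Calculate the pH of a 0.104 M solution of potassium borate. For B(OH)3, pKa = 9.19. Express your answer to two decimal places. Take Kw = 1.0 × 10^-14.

B(OH)4- is the conjugate base of the weak acid B(OH)3.
Ka = 10^(−9.19) = 6.46 × 10^-10
Kb = Kw/Ka = 1.0×10^-14 / 6.46 × 10^-10 = 1.55 × 10^-5
From the ICE table, Kb = x²/(0.104 − x) = 1.55 × 10^-5.
Assume x ≪ 0.104: x ≈ √(1.55 × 10^-5 × 0.104) = 1.27 × 10^-3 M
Check: 1.2% ionized — well under 5%, approximation valid.
pOH = 2.90, so pH = 14.00 − pOH = 11.10

pH = 11.10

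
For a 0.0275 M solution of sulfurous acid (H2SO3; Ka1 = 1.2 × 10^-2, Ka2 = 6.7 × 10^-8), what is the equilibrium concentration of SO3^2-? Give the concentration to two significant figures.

First ionization gives [H+] ≈ [HSO3-] = 1.31 × 10^-2 M.
Second step: Ka2 = [H+][SO3^2-]/[HSO3-] ≈ [SO3^2-] (since [H+] ≈ [HSO3-]).
So [SO3^2-] ≈ Ka2.

6.7 × 10^-8 M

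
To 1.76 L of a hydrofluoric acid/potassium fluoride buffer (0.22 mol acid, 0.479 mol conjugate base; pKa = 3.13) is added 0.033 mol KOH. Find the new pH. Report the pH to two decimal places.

pH = 3.57

After neutralization: n(HF) = 0.187 mol, n(F-) = 0.512 mol.
pH = pKa + log(n_F-/n_HF) = 3.13 + log(0.512/0.187) = 3.13 + (+0.437)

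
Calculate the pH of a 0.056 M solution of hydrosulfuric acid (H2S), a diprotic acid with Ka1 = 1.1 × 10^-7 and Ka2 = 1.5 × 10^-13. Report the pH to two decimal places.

pH = 4.11

Ka1 ≫ Ka2, so treat the first dissociation as the only significant source of H+.
Ka1 = x²/(0.056 − x) = 1.1 × 10^-7
x ≈ √(1.1 × 10^-7 × 0.056) = 7.85 × 10^-5 M
pH = −log(7.85 × 10^-5) = 4.11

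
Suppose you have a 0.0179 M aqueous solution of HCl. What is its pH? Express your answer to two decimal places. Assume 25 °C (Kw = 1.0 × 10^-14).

HCl is a strong acid and dissociates completely, so [H+] = 0.0179 M.
pH = -log(0.0179) = 1.75

pH = 1.75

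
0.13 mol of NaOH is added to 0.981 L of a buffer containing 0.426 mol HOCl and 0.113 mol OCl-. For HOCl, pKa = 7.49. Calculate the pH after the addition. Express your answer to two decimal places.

pH = 7.40

After neutralization: n(HOCl) = 0.296 mol, n(OCl-) = 0.243 mol.
pH = pKa + log([A⁻]/[HA]) = 7.49 + log(0.243/0.296) = 7.49 -0.086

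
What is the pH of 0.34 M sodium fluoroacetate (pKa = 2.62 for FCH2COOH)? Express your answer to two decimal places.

FCH2COO- is the conjugate base of the weak acid FCH2COOH.
Ka = 10^(−2.62) = 2.40 × 10^-3
Kb = Kw/Ka = 1.0×10^-14 / 2.40 × 10^-3 = 4.17 × 10^-12
Kb = x²/(0.34 − x) = 4.17 × 10^-12
Since Kb ≪ C₀, x ≈ √(Kb·C₀) = 1.19 × 10^-6 M.
Check: 0.00035% ionized — well under 5%, approximation valid.
pOH = 5.92, so pH = 14.00 − pOH = 8.08

pH = 8.08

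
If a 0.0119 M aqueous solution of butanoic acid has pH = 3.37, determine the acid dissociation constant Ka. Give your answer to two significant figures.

[H+] = 10^(-3.37) = 4.27 × 10^-4 M
At equilibrium [HA] = 0.0119 − 4.27 × 10^-4 = 1.15 × 10^-2 M
Ka = [H+][A-]/[HA] = (4.27 × 10^-4)² / 1.15 × 10^-2 = 1.6 × 10^-5

Ka = 1.6 × 10^-5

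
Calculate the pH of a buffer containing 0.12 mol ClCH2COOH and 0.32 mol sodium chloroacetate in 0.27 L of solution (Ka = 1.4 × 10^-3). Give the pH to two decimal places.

pH = 3.28

pKa = −log(1.4 × 10^-3) = 2.854
pH = pKa + log([A⁻]/[HA]) = 2.854 + log(0.32/0.12)
pH = 2.854 + (+0.426) = 3.28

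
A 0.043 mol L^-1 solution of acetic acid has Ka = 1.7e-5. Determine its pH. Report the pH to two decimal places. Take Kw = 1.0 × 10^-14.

CH3COOH ⇌ CH3COO- + H+
Ka = [H+]²/(0.043 − [H+]) = 1.7 × 10^-5
Neglecting [H+] in the denominator: [H+] = √(1.7 × 10^-5 × 0.043) = 8.55 × 10^-4 M
Check: 2% ionized — well under 5%, approximation valid.
pH = −log[H+] = −log(8.55 × 10^-4) = 3.07

pH = 3.07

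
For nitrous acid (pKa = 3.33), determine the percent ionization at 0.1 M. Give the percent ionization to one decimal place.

HNO2 ⇌ NO2- + H+; let x = [H+] at equilibrium.
Ka = 10^(−3.33) = 4.68 × 10^-4
Solve x² + 0.000468x − 4.68e-05 = 0 → x = 6.61 × 10^-3 M
Fraction ionized = 6.61 × 10^-3 / 0.1 = 0.0661 → 6.6%

6.6%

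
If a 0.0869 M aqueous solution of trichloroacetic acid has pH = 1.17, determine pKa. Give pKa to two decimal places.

[H+] = 10^(-1.17) = 6.76 × 10^-2 M
At equilibrium [HA] = 0.0869 − 6.76 × 10^-2 = 1.93 × 10^-2 M
Ka = [H+][A-]/[HA] = (6.76 × 10^-2)² / 1.93 × 10^-2 = 2.37 × 10^-1
pKa = -log(2.37 × 10^-1) = 0.63

pKa = 0.63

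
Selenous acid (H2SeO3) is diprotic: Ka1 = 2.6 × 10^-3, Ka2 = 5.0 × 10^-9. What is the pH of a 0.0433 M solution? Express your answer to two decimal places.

Ka1 ≫ Ka2, so treat the first dissociation as the only significant source of H+.
Ka1 = x²/(0.0433 − x) = 2.6 × 10^-3
Solving the quadratic: x = (−Ka1 + √(Ka1² + 4·Ka1·C₀))/2 = 9.39 × 10^-3 M
pH = −log(9.39 × 10^-3) = 2.03

pH = 2.03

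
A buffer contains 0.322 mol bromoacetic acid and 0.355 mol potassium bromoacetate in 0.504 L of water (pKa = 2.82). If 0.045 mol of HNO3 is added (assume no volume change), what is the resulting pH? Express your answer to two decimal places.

pH = 2.75

Added H+ converts BrCH2COO- to BrCH2COOH: BrCH2COOH → 0.367 mol, BrCH2COO- → 0.31 mol.
pH = pKa + log([A⁻]/[HA]) = 2.82 + log(0.31/0.367) = 2.82 -0.073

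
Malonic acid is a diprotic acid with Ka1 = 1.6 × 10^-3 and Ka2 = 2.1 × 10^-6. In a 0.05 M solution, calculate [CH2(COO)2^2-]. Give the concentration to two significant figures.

First ionization gives [H+] ≈ [CH2(COOH)COO-] = 8.18 × 10^-3 M.
Second step: Ka2 = [H+][CH2(COO)2^2-]/[CH2(COOH)COO-] ≈ [CH2(COO)2^2-] (since [H+] ≈ [CH2(COOH)COO-]).
So [CH2(COO)2^2-] ≈ Ka2.

2.1 × 10^-6 M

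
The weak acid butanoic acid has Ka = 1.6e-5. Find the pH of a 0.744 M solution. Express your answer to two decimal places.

CH3(CH2)2COOH ⇌ CH3(CH2)2COO- + H+
Ka = [H+]²/(0.744 − [H+]) = 1.6 × 10^-5
Neglecting [H+] in the denominator: [H+] = √(1.6 × 10^-5 × 0.744) = 3.45 × 10^-3 M
([H+]/C₀ = 0.46% < 5%, so the approximation holds.)
pH = −log[H+] = −log(3.45 × 10^-3) = 2.46

pH = 2.46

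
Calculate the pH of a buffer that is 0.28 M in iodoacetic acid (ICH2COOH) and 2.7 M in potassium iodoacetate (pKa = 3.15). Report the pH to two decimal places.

pH = pKa + log([A⁻]/[HA]) = 3.15 + log(2.7/0.28)
pH = 3.15 + (+0.984) = 4.13

pH = 4.13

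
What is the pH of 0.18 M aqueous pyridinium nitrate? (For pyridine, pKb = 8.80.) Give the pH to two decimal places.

pH = 2.97

C5H5NH+ is the conjugate acid of the weak base C5H5N.
Kb = 10^(−8.80) = 1.58 × 10^-9
Ka = Kw/Kb = 1.0×10^-14 / 1.58 × 10^-9 = 6.33 × 10^-6
Ka = [H+]²/(0.18 − [H+]) = 6.33 × 10^-6
Neglecting [H+] in the denominator: [H+] = √(6.33 × 10^-6 × 0.18) = 1.07 × 10^-3 M
Check: 0.59% ionized — well under 5%, approximation valid.
pH = −log[H+] = −log(1.07 × 10^-3) = 2.97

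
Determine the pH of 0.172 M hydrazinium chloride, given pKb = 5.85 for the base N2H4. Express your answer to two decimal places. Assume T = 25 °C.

N2H5+ is the conjugate acid of the weak base N2H4.
Kb = 10^(−5.85) = 1.41 × 10^-6
Ka = Kw/Kb = 1.0×10^-14 / 1.41 × 10^-6 = 7.09 × 10^-9
From the ICE table, Ka = x²/(0.172 − x) = 7.09 × 10^-9.
Neglecting x in the denominator: x = √(7.09 × 10^-9 × 0.172) = 3.49 × 10^-5 M
pH = −log(3.49 × 10^-5) = 4.46

pH = 4.46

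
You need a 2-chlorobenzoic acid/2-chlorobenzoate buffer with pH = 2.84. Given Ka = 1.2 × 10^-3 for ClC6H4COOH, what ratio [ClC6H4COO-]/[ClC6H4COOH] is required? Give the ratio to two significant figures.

pKa = -log(1.2 × 10^-3) = 2.921
pH = pKa + log(r) ⇒ log(r) = 2.84 − 2.921 = -0.081
r = [ClC6H4COO-]/[ClC6H4COOH] = 10^(-0.081) = 0.83

ratio = 0.83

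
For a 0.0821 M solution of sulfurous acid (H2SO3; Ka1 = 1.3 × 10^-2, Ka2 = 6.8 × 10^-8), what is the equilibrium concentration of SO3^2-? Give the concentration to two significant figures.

First ionization gives [H+] ≈ [HSO3-] = 2.68 × 10^-2 M.
Second step: Ka2 = [H+][SO3^2-]/[HSO3-] ≈ [SO3^2-] (since [H+] ≈ [HSO3-]).
So [SO3^2-] ≈ Ka2.

6.8 × 10^-8 M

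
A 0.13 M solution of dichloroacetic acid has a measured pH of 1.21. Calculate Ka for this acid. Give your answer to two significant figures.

Ka = 5.6 × 10^-2

[H+] = 10^(-1.21) = 6.17 × 10^-2 M
At equilibrium [HA] = 0.13 − 6.17 × 10^-2 = 6.83 × 10^-2 M
Ka = [H+][A-]/[HA] = (6.17 × 10^-2)² / 6.83 × 10^-2 = 5.6 × 10^-2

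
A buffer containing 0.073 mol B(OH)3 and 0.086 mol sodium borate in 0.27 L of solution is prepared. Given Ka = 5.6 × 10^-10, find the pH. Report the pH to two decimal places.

pH = 9.32

pKa = −log(5.6 × 10^-10) = 9.252
pH = pKa + log([A⁻]/[HA]) = 9.252 + log(0.086/0.073)
pH = 9.252 + (+0.071) = 9.32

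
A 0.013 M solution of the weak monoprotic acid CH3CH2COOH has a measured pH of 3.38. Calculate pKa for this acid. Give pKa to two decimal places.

[H+] = 10^(-3.38) = 4.17 × 10^-4 M
At equilibrium [HA] = 0.013 − 4.17 × 10^-4 = 1.26 × 10^-2 M
Ka = [H+][A-]/[HA] = (4.17 × 10^-4)² / 1.26 × 10^-2 = 1.38 × 10^-5
pKa = -log(1.38 × 10^-5) = 4.86

pKa = 4.86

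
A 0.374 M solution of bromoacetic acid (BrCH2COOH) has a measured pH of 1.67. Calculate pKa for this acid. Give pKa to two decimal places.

[H+] = 10^(-1.67) = 2.14 × 10^-2 M
At equilibrium [HA] = 0.374 − 2.14 × 10^-2 = 3.53 × 10^-1 M
Ka = [H+][A-]/[HA] = (2.14 × 10^-2)² / 3.53 × 10^-1 = 1.30 × 10^-3
pKa = -log(1.30 × 10^-3) = 2.89

pKa = 2.89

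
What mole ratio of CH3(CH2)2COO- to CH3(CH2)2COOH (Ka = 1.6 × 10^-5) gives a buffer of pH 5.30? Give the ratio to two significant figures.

pKa = -log(1.6 × 10^-5) = 4.796
pH = pKa + log(r) ⇒ log(r) = 5.30 − 4.796 = +0.504
r = [CH3(CH2)2COO-]/[CH3(CH2)2COOH] = 10^(+0.504) = 3.19

ratio = 3.2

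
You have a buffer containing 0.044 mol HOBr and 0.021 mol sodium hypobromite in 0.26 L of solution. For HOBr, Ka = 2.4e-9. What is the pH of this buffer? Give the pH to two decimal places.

pKa = −log(2.4 × 10^-9) = 8.620
Using pH = pKa + log([base]/[acid]) with [base]/[acid] = 0.021/0.044:
pH = 8.620 + (-0.321) = 8.30

pH = 8.30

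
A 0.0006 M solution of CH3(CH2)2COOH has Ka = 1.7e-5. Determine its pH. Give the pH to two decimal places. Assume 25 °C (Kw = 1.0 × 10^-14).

CH3(CH2)2COOH ⇌ CH3(CH2)2COO- + H+
Ka = [H+]²/(0.0006 − [H+]) = 1.7 × 10^-5
[H+] is not negligible relative to C₀; solve [H+]² + 1.7e-05·[H+] − 1.02e-08 = 0.
[H+] = (−Ka + √(Ka² + 4·Ka·C₀))/2 = 9.29 × 10^-5 M
pH = −log[H+] = −log(9.29 × 10^-5) = 4.03

pH = 4.03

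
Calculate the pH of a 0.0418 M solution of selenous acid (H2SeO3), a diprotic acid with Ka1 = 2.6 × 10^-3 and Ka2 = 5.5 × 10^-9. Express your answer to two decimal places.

Since Ka1 ≫ Ka2, the first ionization dominates [H+].
Ka1 = x²/(0.0418 − x) = 2.6 × 10^-3
Solving the quadratic: x = (−Ka1 + √(Ka1² + 4·Ka1·C₀))/2 = 9.21 × 10^-3 M
pH = −log(9.21 × 10^-3) = 2.04

pH = 2.04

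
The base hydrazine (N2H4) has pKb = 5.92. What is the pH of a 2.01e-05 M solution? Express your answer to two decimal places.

pH = 8.64

N2H4 + H2O ⇌ N2H5+ + OH-
Kb = 10^(−5.92) = 1.20 × 10^-6
Let x = [OH-] at equilibrium. Kb = x²/(2.01e-05 − x).
Here C₀/Kb ≈ 16.8, so the small-x approximation fails. Use the quadratic:
x = (−Kb + √(Kb² + 4·Kb·C₀))/2 = 4.35 × 10^-6 M
pOH = −log(4.35 × 10^-6) = 5.36; pH = 14.00 − 5.36 = 8.64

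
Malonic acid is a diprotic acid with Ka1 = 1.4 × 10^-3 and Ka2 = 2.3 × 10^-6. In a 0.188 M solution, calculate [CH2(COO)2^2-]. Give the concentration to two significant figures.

First ionization gives [H+] ≈ [CH2(COOH)COO-] = 1.55 × 10^-2 M.
Second step: Ka2 = [H+][CH2(COO)2^2-]/[CH2(COOH)COO-] ≈ [CH2(COO)2^2-] (since [H+] ≈ [CH2(COOH)COO-]).
So [CH2(COO)2^2-] ≈ Ka2.

2.3 × 10^-6 M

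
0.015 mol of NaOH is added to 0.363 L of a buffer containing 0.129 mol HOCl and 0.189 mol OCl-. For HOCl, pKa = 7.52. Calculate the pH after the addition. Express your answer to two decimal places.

OH- converts HOCl to OCl-: HOCl → 0.114 mol, OCl- → 0.204 mol.
pH = pKa + log(n_OCl-/n_HOCl) = 7.52 + log(0.204/0.114) = 7.52 + (+0.253)

pH = 7.77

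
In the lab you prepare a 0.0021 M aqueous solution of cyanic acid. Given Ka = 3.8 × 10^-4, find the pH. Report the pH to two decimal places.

pH = 3.14

HOCN ⇌ OCN- + H+
From the ICE table, Ka = [H+]²/(0.0021 − [H+]) = 3.8 × 10^-4.
The 5% rule fails; solving [H+]² + Ka·[H+] − Ka·C₀ = 0 exactly:
[H+] = (−Ka + √(Ka² + 4·Ka·C₀))/2 = 7.23 × 10^-4 M
pH = −log(7.23 × 10^-4) = 3.14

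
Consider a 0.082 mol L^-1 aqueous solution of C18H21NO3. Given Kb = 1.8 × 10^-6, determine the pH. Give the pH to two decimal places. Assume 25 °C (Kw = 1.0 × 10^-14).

pH = 10.58

C18H21NO3 + H2O ⇌ C18H22NO3+ + OH-
From the ICE table, Kb = [OH-]²/(0.082 − [OH-]) = 1.8 × 10^-6.
Since Kb ≪ C₀, [OH-] ≈ √(Kb·C₀) = 3.84 × 10^-4 M.
([OH-]/C₀ = 0.47% < 5%, so the approximation holds.)
pOH = −log(3.84 × 10^-4) = 3.42; pH = 14.00 − 3.42 = 10.58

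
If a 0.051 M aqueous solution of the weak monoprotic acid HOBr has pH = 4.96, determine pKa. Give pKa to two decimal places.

[H+] = 10^(-4.96) = 1.10 × 10^-5 M
At equilibrium [HA] = 0.051 − 1.10 × 10^-5 = 5.10 × 10^-2 M
Ka = [H+][A-]/[HA] = (1.10 × 10^-5)² / 5.10 × 10^-2 = 2.37 × 10^-9
pKa = -log(2.37 × 10^-9) = 8.63

pKa = 8.63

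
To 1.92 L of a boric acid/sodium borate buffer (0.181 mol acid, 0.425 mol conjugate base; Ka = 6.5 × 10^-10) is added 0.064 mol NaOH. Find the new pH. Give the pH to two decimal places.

pH = 9.81

OH- converts B(OH)3 to B(OH)4-: B(OH)3 → 0.117 mol, B(OH)4- → 0.489 mol.
pKa = −log(6.5 × 10^-10) = 9.187
Henderson–Hasselbalch with mole ratio 0.489/0.117: pH = 9.187 + (+0.621)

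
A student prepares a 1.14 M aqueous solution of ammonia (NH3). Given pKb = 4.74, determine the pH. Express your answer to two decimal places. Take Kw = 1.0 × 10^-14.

pH = 11.66

NH3 + H2O ⇌ NH4+ + OH-
Kb = 10^(−4.74) = 1.82 × 10^-5
Kb = [OH-]²/(1.14 − [OH-]) = 1.82 × 10^-5
Since Kb ≪ C₀, [OH-] ≈ √(Kb·C₀) = 4.55 × 10^-3 M.
pOH = −log(4.55 × 10^-3) = 2.34; pH = 14.00 − 2.34 = 11.66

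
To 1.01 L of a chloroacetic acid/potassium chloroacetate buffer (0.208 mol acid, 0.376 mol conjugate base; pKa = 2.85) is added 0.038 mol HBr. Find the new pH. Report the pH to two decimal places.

After neutralization: n(ClCH2COOH) = 0.246 mol, n(ClCH2COO-) = 0.338 mol.
pH = pKa + log(n_ClCH2COO-/n_ClCH2COOH) = 2.85 + log(0.338/0.246) = 2.85 + (+0.138)

pH = 2.99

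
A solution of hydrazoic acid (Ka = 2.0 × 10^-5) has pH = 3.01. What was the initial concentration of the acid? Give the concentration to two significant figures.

[H+] = 10^(-3.01) = 9.77 × 10^-4 M = x
Ka = x²/(C₀ − x) ⇒ C₀ = x + x²/Ka
C₀ = 9.77 × 10^-4 + (9.77 × 10^-4)²/(2.0 × 10^-5) = 4.87 × 10^-2 M

C₀ = 4.9 × 10^-2 M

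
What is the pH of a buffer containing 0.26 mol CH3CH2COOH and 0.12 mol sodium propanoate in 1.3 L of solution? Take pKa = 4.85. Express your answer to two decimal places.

Using pH = pKa + log([base]/[acid]) with [base]/[acid] = 0.12/0.26:
pH = 4.85 + (-0.336) = 4.51

pH = 4.51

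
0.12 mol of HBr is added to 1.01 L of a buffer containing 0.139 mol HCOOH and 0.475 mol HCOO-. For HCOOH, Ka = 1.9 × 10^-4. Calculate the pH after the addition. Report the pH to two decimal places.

Added H+ converts HCOO- to HCOOH: HCOOH → 0.259 mol, HCOO- → 0.355 mol.
pKa = −log(1.9 × 10^-4) = 3.721
Henderson–Hasselbalch with mole ratio 0.355/0.259: pH = 3.721 + (+0.137)

pH = 3.86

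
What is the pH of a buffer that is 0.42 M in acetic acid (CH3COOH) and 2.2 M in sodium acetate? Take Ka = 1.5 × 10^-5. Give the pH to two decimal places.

pH = 5.54

pKa = −log(1.5 × 10^-5) = 4.824
Using pH = pKa + log([base]/[acid]) with [base]/[acid] = 2.2/0.42:
pH = 4.824 + (+0.719) = 5.54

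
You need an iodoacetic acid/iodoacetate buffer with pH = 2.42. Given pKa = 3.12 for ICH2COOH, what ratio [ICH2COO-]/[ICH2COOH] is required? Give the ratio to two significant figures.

ratio = 0.20

pH = pKa + log(r) ⇒ log(r) = 2.42 − 3.12 = -0.70
r = [ICH2COO-]/[ICH2COOH] = 10^(-0.70) = 0.2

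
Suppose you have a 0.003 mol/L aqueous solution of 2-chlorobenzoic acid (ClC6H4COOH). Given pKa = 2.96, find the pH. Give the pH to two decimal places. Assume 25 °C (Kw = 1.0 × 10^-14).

pH = 2.87

ClC6H4COOH ⇌ ClC6H4COO- + H+
Ka = 10^(−2.96) = 1.10 × 10^-3
Ka = x²/(0.003 − x) = 1.10 × 10^-3
x is not negligible relative to C₀; solve x² + 0.0011·x − 3.3e-06 = 0.
x = [−0.0011 + √(0.0011² + 1.32e-05)]/2 = 1.35 × 10^-3 M
pH = −log[H+] = −log(1.35 × 10^-3) = 2.87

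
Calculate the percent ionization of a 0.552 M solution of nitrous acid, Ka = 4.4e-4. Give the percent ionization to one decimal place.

HNO2 ⇌ NO2- + H+; let x = [H+] at equilibrium.
x ≈ √(Ka·C₀) = √(4.4 × 10^-4 × 0.552) = 1.56 × 10^-2 M
% ionization = x/C₀ × 100% = 1.56 × 10^-2/0.552 × 100% = 2.8%

2.8%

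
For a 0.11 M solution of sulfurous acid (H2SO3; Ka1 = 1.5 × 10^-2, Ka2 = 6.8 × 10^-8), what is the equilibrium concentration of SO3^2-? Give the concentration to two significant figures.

6.8 × 10^-8 M

First ionization gives [H+] ≈ [HSO3-] = 3.38 × 10^-2 M.
Second step: Ka2 = [H+][SO3^2-]/[HSO3-] ≈ [SO3^2-] (since [H+] ≈ [HSO3-]).
So [SO3^2-] ≈ Ka2.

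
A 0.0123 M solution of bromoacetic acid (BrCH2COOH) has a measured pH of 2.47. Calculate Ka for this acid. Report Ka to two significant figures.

[H+] = 10^(-2.47) = 3.39 × 10^-3 M
At equilibrium [HA] = 0.0123 − 3.39 × 10^-3 = 8.91 × 10^-3 M
Ka = [H+][A-]/[HA] = (3.39 × 10^-3)² / 8.91 × 10^-3 = 1.3 × 10^-3

Ka = 1.3 × 10^-3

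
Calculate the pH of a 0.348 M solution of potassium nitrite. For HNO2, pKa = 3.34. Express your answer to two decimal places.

NO2- is the conjugate base of the weak acid HNO2.
Ka = 10^(−3.34) = 4.57 × 10^-4
Kb = Kw/Ka = 1.0×10^-14 / 4.57 × 10^-4 = 2.19 × 10^-11
From the ICE table, Kb = x²/(0.348 − x) = 2.19 × 10^-11.
Neglecting x in the denominator: x = √(2.19 × 10^-11 × 0.348) = 2.76 × 10^-6 M
Check: 0.00079% ionized — well under 5%, approximation valid.
pOH = 5.56, so pH = 14.00 − pOH = 8.44

pH = 8.44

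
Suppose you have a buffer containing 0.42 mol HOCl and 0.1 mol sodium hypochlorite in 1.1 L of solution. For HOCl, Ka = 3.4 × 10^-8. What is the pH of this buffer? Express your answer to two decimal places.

pH = 6.85

pKa = −log(3.4 × 10^-8) = 7.469
Henderson–Hasselbalch: pH = pKa + log([OCl-]/[HOCl]) = 7.469 + log(0.1/0.42)
pH = 7.469 + (-0.623) = 6.85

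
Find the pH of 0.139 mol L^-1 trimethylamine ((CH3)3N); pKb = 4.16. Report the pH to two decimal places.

pH = 11.49

(CH3)3N + H2O ⇌ (CH3)3NH+ + OH-
Kb = 10^(−4.16) = 6.92 × 10^-5
From the ICE table, Kb = [OH-]²/(0.139 − [OH-]) = 6.92 × 10^-5.
Since Kb ≪ C₀, [OH-] ≈ √(Kb·C₀) = 3.10 × 10^-3 M.
([OH-]/C₀ = 2.2% < 5%, so the approximation holds.)
pOH = −log(3.10 × 10^-3) = 2.51; pH = 14.00 − 2.51 = 11.49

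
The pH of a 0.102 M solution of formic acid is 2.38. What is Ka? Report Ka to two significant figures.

Ka = 1.8 × 10^-4

[H+] = 10^(-2.38) = 4.17 × 10^-3 M
At equilibrium [HA] = 0.102 − 4.17 × 10^-3 = 9.78 × 10^-2 M
Ka = [H+][A-]/[HA] = (4.17 × 10^-3)² / 9.78 × 10^-2 = 1.8 × 10^-4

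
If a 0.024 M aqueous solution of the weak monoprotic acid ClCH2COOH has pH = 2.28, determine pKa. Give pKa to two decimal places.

[H+] = 10^(-2.28) = 5.25 × 10^-3 M
At equilibrium [HA] = 0.024 − 5.25 × 10^-3 = 1.87 × 10^-2 M
Ka = [H+][A-]/[HA] = (5.25 × 10^-3)² / 1.87 × 10^-2 = 1.47 × 10^-3
pKa = -log(1.47 × 10^-3) = 2.83

pKa = 2.83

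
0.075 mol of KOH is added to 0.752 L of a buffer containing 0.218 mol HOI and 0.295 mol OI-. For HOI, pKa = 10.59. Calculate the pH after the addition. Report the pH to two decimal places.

After neutralization: n(HOI) = 0.143 mol, n(OI-) = 0.37 mol.
Henderson–Hasselbalch with mole ratio 0.37/0.143: pH = 10.59 + (+0.413)

pH = 11.00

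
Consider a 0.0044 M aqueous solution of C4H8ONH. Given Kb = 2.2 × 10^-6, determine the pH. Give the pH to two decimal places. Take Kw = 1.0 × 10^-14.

pH = 9.99

C4H8ONH + H2O ⇌ C4H8ONH2+ + OH-
From the ICE table, Kb = [OH-]²/(0.0044 − [OH-]) = 2.2 × 10^-6.
Since Kb ≪ C₀, [OH-] ≈ √(Kb·C₀) = 9.84 × 10^-5 M.
([OH-]/C₀ = 2.2% < 5%, so the approximation holds.)
pOH = 4.01, so pH = 14.00 − pOH = 9.99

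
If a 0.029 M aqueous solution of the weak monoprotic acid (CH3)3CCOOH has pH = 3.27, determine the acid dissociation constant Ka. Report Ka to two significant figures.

[H+] = 10^(-3.27) = 5.37 × 10^-4 M
At equilibrium [HA] = 0.029 − 5.37 × 10^-4 = 2.85 × 10^-2 M
Ka = [H+][A-]/[HA] = (5.37 × 10^-4)² / 2.85 × 10^-2 = 1.0 × 10^-5

Ka = 1.0 × 10^-5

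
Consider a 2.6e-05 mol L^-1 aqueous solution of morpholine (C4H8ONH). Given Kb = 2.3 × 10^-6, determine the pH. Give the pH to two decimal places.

C4H8ONH + H2O ⇌ C4H8ONH2+ + OH-
Kb = x²/(2.6e-05 − x) = 2.3 × 10^-6
Here C₀/Kb ≈ 11.3, so the small-x approximation fails. Use the quadratic:
x = [−2.3e-06 + √(2.3e-06² + 2.39e-10)]/2 = 6.67 × 10^-6 M
pOH = 5.18, so pH = 14.00 − pOH = 8.82

pH = 8.82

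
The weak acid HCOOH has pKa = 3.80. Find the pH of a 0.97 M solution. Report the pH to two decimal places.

HCOOH ⇌ HCOO- + H+
Ka = 10^(−3.80) = 1.58 × 10^-4
From the ICE table, Ka = [H+]²/(0.97 − [H+]) = 1.58 × 10^-4.
Assume [H+] ≪ 0.97: [H+] ≈ √(1.58 × 10^-4 × 0.97) = 1.24 × 10^-2 M
pH = −log(1.24 × 10^-2) = 1.91

pH = 1.91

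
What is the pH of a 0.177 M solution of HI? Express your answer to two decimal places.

HI is a strong acid and dissociates completely, so [H+] = 0.177 M.
pH = -log(0.177) = 0.75

pH = 0.75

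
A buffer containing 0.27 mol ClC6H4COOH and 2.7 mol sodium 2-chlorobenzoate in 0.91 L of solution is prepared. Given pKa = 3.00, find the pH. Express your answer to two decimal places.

pH = pKa + log([A⁻]/[HA]) = 3.00 + log(2.7/0.27)
pH = 3.00 + (+1.000) = 4.00

pH = 4.00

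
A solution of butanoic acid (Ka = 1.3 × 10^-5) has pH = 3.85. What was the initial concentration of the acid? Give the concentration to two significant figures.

[H+] = 10^(-3.85) = 1.41 × 10^-4 M = x
Ka = x²/(C₀ − x) ⇒ C₀ = x + x²/Ka
C₀ = 1.41 × 10^-4 + (1.41 × 10^-4)²/(1.3 × 10^-5) = 1.67 × 10^-3 M

C₀ = 1.7 × 10^-3 M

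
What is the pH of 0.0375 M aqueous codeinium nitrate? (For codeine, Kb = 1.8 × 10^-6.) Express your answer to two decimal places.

C18H22NO3+ is the conjugate acid of the weak base C18H21NO3.
Ka = Kw/Kb = 1.0×10^-14 / 1.8 × 10^-6 = 5.56 × 10^-9
From the ICE table, Ka = [H+]²/(0.0375 − [H+]) = 5.56 × 10^-9.
Assume [H+] ≪ 0.0375: [H+] ≈ √(5.56 × 10^-9 × 0.0375) = 1.44 × 10^-5 M
Check: 0.039% ionized — well under 5%, approximation valid.
pH = −log[H+] = −log(1.44 × 10^-5) = 4.84

pH = 4.84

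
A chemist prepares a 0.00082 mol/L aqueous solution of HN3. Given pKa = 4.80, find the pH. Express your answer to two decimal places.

HN3 ⇌ N3- + H+
Ka = 10^(−4.80) = 1.58 × 10^-5
From the ICE table, Ka = x²/(0.00082 − x) = 1.58 × 10^-5.
Here C₀/Ka ≈ 51.9, so the small-x approximation fails. Use the quadratic:
x = (−Ka + √(Ka² + 4·Ka·C₀))/2 = 1.06 × 10^-4 M
pH = −log[H+] = −log(1.06 × 10^-4) = 3.97

pH = 3.97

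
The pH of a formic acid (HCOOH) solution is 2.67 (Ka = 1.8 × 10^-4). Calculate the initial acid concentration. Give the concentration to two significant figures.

[H+] = 10^(-2.67) = 2.14 × 10^-3 M = x
Ka = x²/(C₀ − x) ⇒ C₀ = x + x²/Ka
C₀ = 2.14 × 10^-3 + (2.14 × 10^-3)²/(1.8 × 10^-4) = 2.76 × 10^-2 M

C₀ = 2.8 × 10^-2 M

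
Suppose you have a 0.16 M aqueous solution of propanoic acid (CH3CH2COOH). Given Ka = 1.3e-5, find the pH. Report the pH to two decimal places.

CH3CH2COOH ⇌ CH3CH2COO- + H+
From the ICE table, Ka = [H+]²/(0.16 − [H+]) = 1.3 × 10^-5.
Since Ka ≪ C₀, [H+] ≈ √(Ka·C₀) = 1.44 × 10^-3 M.
Check: 0.9% ionized — well under 5%, approximation valid.
pH = −log[H+] = −log(1.44 × 10^-3) = 2.84

pH = 2.84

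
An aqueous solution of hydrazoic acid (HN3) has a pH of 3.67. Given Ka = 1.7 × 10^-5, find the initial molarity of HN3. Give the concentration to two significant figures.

[H+] = 10^(-3.67) = 2.14 × 10^-4 M = x
Ka = x²/(C₀ − x) ⇒ C₀ = x + x²/Ka
C₀ = 2.14 × 10^-4 + (2.14 × 10^-4)²/(1.7 × 10^-5) = 2.91 × 10^-3 M

C₀ = 2.9 × 10^-3 M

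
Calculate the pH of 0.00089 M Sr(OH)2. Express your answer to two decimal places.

Sr(OH)2 is a strong base (each formula unit releases 2 OH-); [OH-] = 0.00178 M.
pOH = -log(0.00178) = 2.75
pH = 14.00 - 2.75 = 11.25

pH = 11.25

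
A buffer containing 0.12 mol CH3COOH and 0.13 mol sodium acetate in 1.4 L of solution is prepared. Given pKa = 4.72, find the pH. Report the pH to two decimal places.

pH = 4.75

pH = pKa + log([A⁻]/[HA]) = 4.72 + log(0.13/0.12)
pH = 4.72 + (+0.035) = 4.75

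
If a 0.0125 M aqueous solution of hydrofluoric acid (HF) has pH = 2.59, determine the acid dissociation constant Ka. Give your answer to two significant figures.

Ka = 6.7 × 10^-4

[H+] = 10^(-2.59) = 2.57 × 10^-3 M
At equilibrium [HA] = 0.0125 − 2.57 × 10^-3 = 9.93 × 10^-3 M
Ka = [H+][A-]/[HA] = (2.57 × 10^-3)² / 9.93 × 10^-3 = 6.7 × 10^-4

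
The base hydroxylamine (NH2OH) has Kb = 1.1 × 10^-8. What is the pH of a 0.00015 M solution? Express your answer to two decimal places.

pH = 8.11

NH2OH + H2O ⇌ NH3OH+ + OH-
From the ICE table, Kb = [OH-]²/(0.00015 − [OH-]) = 1.1 × 10^-8.
Assume [OH-] ≪ 0.00015: [OH-] ≈ √(1.1 × 10^-8 × 0.00015) = 1.28 × 10^-6 M
pOH = −log(1.28 × 10^-6) = 5.89; pH = 14.00 − 5.89 = 8.11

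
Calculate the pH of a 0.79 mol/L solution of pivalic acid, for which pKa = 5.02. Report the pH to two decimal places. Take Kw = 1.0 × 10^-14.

(CH3)3CCOOH ⇌ (CH3)3CCOO- + H+
Ka = 10^(−5.02) = 9.55 × 10^-6
Ka = [H+]²/(0.79 − [H+]) = 9.55 × 10^-6
Neglecting [H+] in the denominator: [H+] = √(9.55 × 10^-6 × 0.79) = 2.75 × 10^-3 M
Check: 0.35% ionized — well under 5%, approximation valid.
pH = −log(2.75 × 10^-3) = 2.56

pH = 2.56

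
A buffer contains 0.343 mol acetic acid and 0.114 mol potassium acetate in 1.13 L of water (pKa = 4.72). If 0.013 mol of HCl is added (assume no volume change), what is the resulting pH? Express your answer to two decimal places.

After neutralization: n(CH3COOH) = 0.356 mol, n(CH3COO-) = 0.101 mol.
Henderson–Hasselbalch with mole ratio 0.101/0.356: pH = 4.72 + (-0.547)

pH = 4.17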